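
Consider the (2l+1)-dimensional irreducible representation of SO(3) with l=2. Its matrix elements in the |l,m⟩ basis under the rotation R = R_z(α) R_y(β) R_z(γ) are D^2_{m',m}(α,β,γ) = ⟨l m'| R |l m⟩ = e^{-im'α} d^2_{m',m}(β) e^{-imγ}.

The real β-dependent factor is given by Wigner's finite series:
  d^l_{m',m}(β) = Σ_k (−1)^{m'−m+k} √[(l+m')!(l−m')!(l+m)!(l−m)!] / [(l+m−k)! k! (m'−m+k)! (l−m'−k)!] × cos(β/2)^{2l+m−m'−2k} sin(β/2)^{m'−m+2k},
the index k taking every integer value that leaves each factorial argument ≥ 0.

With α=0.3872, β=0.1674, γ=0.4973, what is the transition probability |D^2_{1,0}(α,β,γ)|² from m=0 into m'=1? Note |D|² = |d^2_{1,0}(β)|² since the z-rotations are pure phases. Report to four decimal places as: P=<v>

P=0.0405

Split into d^2_{1,0}(β=0.1674) × two z-phases.
Half-angle: c=0.996499, s=0.083602. N=√(6·1·2·2)=4.898979
The bounds max(0,m−m')=0 and min(l+m,l−m')=1 give 2 terms
  k=0: (−1)^1·4.8990/(2)·0.9965^3·0.0836^1 = -0.202640
  k=1: (−1)^2·4.8990/(2)·0.9965^1·0.0836^3 = +0.001426
d^2_{1,0}(0.1674) = -0.202640 +0.001426 = -0.201214
|D^2_{1,0}|² = |d^2_{1,0}(β)|² = (-0.201214)² = 0.040487 (the z-rotation phases have unit modulus)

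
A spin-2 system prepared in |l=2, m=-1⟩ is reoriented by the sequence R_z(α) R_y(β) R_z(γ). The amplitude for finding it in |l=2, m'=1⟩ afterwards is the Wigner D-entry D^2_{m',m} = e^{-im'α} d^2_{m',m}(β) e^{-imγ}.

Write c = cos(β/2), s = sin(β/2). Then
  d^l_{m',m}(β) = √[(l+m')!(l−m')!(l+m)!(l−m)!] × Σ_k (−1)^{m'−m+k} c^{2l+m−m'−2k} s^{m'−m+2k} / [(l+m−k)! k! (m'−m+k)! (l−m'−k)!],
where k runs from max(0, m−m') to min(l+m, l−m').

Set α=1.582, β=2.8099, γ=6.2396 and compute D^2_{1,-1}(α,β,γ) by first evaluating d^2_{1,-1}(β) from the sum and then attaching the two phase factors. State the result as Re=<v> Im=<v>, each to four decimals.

Split into d^2_{1,-1}(β=2.8099) × two z-phases.
c=cos(2.8099/2)=0.165087, s=sin(2.8099/2)=0.986279; N=√[6·1·1·6]=6.000000
k: max(0,(-1)−(1))=0 … min(2+(-1),2−(1))=1
  k=0: (−1)^2·6.0000/(2)·0.1651^2·0.9863^2 = +0.079533
  k=1: (−1)^3·6.0000/(6)·0.1651^0·0.9863^4 = -0.946235
d^2_{1,-1}(2.8099) = +0.079533 -0.946235 = -0.866702
Phases: e^{-i·(1)·1.582}=-0.011203-0.999937i, e^{-i·(-1)·6.2396}=+0.999050-0.043572i ⇒ D=+0.047462+0.865402i

Re=0.0475 Im=0.8654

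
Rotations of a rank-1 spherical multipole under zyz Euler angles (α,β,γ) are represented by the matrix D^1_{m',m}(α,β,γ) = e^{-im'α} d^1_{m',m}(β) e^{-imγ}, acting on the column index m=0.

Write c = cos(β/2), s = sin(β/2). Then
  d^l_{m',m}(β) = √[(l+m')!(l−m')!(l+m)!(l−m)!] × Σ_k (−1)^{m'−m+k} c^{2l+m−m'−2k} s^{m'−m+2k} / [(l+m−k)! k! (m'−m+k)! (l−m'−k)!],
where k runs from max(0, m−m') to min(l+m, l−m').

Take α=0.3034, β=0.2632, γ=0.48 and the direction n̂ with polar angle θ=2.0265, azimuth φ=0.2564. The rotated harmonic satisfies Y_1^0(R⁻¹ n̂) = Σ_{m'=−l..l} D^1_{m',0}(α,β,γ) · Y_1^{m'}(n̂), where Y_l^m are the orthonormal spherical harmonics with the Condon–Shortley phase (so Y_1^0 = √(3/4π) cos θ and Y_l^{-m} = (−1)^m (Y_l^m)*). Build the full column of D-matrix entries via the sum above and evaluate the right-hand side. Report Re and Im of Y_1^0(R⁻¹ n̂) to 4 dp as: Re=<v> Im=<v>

Re=-0.0936 Im=0.0000

Need the full column D^1_{m',0} for m'=−1..1 at α=0.3034, β=0.2632, γ=0.48.
cos(β/2)=0.991353, sin(β/2)=0.131220
d^1_{-1,0}: single k=1 term ⇒ +0.183969;  D = +0.175567+0.054964i
d^1_{0,0}: k∈[0..1] ⇒ +0.982781 -0.017219 = +0.965562;  D = +0.965562+0.000000i
d^1_{1,0}: single k=0 term ⇒ -0.183969;  D = -0.175567+0.054964i
Y_1^{m'}(θ=2.0265,φ=0.2564) and Σ D·Y over m':
  (+0.1756+0.0550i)·(+0.3001-0.0787i)  (+0.9656+0.0000i)·(-0.2150+0.0000i)  (-0.1756+0.0550i)·(-0.3001-0.0787i)
Y_1^0(R⁻¹ n̂) = -0.093604+0.000000i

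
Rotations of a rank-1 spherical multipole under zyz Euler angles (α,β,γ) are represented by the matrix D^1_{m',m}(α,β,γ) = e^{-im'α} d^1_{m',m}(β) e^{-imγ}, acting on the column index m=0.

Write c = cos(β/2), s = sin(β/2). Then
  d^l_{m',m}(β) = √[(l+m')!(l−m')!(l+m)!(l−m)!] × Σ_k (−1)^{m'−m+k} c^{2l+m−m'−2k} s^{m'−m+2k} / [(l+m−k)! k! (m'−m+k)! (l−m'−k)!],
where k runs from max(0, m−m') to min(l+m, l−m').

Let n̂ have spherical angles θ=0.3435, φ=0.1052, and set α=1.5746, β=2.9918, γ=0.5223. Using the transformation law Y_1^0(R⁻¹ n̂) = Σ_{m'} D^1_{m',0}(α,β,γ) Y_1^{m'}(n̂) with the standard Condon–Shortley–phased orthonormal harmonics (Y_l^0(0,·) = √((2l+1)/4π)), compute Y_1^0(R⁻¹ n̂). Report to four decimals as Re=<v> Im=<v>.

Re=-0.4524 Im=0.0000

Need the full column D^1_{m',0} for m'=−1..1 at α=1.5746, β=2.9918, γ=0.5223.
cos(β/2)=0.074826, sin(β/2)=0.997197
d^1_{-1,0}: single k=1 term ⇒ +0.105524;  D = -0.000401+0.105523i
d^1_{0,0}: k∈[0..1] ⇒ +0.005599 -0.994401 = -0.988802;  D = -0.988802+0.000000i
d^1_{1,0}: single k=0 term ⇒ -0.105524;  D = +0.000401+0.105523i
Y_1^{m'}(θ=0.3435,φ=0.1052) and Σ D·Y over m':
  (-0.0004+0.1055i)·(+0.1157-0.0122i)  (-0.9888+0.0000i)·(+0.4601+0.0000i)  (+0.0004+0.1055i)·(-0.1157-0.0122i)
Y_1^0(R⁻¹ n̂) = -0.452422+0.000000i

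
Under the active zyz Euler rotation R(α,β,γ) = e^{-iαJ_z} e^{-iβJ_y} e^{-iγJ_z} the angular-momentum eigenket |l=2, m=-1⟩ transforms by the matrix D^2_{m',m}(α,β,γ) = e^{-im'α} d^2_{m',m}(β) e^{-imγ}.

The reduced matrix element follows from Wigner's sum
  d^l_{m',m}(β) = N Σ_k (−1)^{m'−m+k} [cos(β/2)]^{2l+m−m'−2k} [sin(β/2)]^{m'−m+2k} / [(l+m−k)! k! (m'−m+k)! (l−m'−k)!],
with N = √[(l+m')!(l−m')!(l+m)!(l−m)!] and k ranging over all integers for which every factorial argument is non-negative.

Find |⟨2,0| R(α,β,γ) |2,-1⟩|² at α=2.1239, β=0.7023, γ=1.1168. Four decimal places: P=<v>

Split into d^2_{0,-1}(β=0.7023) × two z-phases.
Half-angle: c=0.938978, s=0.343978. N=√(2·2·1·6)=4.898979
Admissible k: 0..1 (factorial args all ≥0)
  k=0: (−1)^1·4.8990/(2)·0.9390^3·0.3440^1 = -0.697545
  k=1: (−1)^2·4.8990/(2)·0.9390^1·0.3440^3 = +0.093610
d^2_{0,-1}(0.7023) = -0.697545 +0.093610 = -0.603935
|D^2_{0,-1}|² = |d^2_{0,-1}(β)|² = (-0.603935)² = 0.364737 (the z-rotation phases have unit modulus)

P=0.3647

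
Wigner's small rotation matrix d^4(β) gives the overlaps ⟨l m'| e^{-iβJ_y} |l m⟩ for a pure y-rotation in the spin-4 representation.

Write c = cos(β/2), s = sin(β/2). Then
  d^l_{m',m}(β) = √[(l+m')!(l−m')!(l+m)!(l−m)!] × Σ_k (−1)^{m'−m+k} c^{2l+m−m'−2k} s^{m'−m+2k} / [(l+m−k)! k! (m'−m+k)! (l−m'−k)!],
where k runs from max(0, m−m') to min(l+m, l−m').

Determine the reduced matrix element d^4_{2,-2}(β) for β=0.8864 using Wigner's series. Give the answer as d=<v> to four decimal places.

d=0.2781

d^4_{2,-2}(β=0.8864) via Wigner's sum:
Half-angle: c=0.903384, s=0.428832. N=√(720·2·2·720)=1440.000000
k∈{0,1,2} keeps every argument non-negative
  k=0: (−1)^4·1440.0000/(96)·0.9034^4·0.4288^4 = +0.337856
  k=1: (−1)^5·1440.0000/(120)·0.9034^2·0.4288^6 = -0.060905
  k=2: (−1)^6·1440.0000/(1440)·0.9034^0·0.4288^8 = +0.001144
d^4_{2,-2}(0.8864) = +0.337856 -0.060905 +0.001144 = +0.278095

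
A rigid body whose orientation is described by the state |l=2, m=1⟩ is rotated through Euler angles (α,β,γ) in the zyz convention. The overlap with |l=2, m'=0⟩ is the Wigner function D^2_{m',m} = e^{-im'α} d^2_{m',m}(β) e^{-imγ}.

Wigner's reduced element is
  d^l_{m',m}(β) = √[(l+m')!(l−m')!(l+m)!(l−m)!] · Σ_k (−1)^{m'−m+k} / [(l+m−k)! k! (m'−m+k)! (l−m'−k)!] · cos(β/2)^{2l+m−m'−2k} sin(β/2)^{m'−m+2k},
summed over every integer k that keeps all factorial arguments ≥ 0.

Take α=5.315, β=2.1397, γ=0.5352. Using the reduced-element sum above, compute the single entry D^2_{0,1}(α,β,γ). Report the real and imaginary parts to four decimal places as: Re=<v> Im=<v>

Re=-0.4781 Im=0.2835

Split into d^2_{0,1}(β=2.1397) × two z-phases.
c=cos(2.1397/2)=0.480256, s=sin(2.1397/2)=0.877128; N=√[2·2·6·1]=4.898979
k∈{1,2} keeps every argument non-negative
  k=1: (−1)^0·4.8990/(2)·0.4803^3·0.8771^1 = +0.237989
  k=2: (−1)^1·4.8990/(2)·0.4803^1·0.8771^3 = -0.793849
d^2_{0,1}(2.1397) = +0.237989 -0.793849 = -0.555860
Phases: e^{-i·(0)·5.315}=+1.000000+0.000000i, e^{-i·(1)·0.5352}=+0.860167-0.510013i ⇒ D=-0.478132+0.283496i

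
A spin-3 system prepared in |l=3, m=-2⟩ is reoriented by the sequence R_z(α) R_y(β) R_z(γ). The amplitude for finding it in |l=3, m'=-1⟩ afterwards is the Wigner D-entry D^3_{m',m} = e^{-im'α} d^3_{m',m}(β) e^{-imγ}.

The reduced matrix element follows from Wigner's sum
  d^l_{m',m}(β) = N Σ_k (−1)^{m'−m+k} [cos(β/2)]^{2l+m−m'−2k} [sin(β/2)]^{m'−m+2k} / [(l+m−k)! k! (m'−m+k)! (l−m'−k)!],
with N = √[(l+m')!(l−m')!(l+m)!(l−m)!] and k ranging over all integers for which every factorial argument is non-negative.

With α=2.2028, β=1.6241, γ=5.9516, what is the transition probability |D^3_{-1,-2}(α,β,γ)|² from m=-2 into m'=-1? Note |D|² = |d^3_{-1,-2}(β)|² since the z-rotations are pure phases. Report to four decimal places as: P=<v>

P=0.1879

D^3_{-1,-2}(2.2028,1.6241,5.9516) = e^{-i·-1·2.2028}·d^3_{-1,-2}(1.6241)·e^{-i·-2·5.9516}. Compute d first:
c=cos(1.6241/2)=0.688012, s=sin(1.6241/2)=0.725699; N=√[2·24·1·120]=75.894664
k∈{0,1} keeps every argument non-negative
  k=0: (−1)^1·75.8947/(24)·0.6880^5·0.7257^1 = -0.353783
  k=1: (−1)^2·75.8947/(12)·0.6880^3·0.7257^3 = +0.787206
d^3_{-1,-2}(1.6241) = -0.353783 +0.787206 = +0.433422
|D^3_{-1,-2}|² = |d^3_{-1,-2}(β)|² = (+0.433422)² = 0.187855 (the z-rotation phases have unit modulus)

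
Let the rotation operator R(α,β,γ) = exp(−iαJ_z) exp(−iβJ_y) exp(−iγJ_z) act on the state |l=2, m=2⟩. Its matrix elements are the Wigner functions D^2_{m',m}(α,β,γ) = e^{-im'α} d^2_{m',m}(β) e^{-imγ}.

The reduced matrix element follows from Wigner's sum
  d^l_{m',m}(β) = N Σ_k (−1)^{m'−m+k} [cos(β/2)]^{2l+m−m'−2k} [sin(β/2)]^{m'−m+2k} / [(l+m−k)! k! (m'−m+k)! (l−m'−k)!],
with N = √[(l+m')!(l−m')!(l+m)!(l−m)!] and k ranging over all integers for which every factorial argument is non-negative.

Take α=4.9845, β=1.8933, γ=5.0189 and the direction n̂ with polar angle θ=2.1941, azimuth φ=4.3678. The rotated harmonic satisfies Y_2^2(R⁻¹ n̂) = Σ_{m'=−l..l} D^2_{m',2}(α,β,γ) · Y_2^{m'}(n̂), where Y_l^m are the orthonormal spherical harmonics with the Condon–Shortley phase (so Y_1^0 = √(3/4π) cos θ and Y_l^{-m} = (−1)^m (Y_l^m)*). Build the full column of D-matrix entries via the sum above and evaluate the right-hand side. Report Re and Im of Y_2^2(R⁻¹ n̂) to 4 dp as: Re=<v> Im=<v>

Need the full column D^2_{m',2} for m'=−2..2 at α=4.9845, β=1.8933, γ=5.0189.
cos(β/2)=0.584405, sin(β/2)=0.811462
d^2_{-2,2}: single k=4 term ⇒ +0.433584;  D = +0.432558-0.029807i
d^2_{-1,2}: single k=3 term ⇒ +0.624524;  D = +0.208807+0.588582i
d^2_{0,2}: single k=2 term ⇒ +0.550858;  D = -0.450554+0.316932i
d^2_{1,2}: single k=1 term ⇒ +0.323921;  D = -0.250715-0.205103i
d^2_{2,2}: single k=0 term ⇒ +0.116642;  D = +0.046874-0.106809i
Y_2^{m'}(θ=2.1941,φ=4.3678) and Σ D·Y over m':
  (+0.4326-0.0298i)·(-0.1965-0.1619i)  (+0.2088+0.5886i)·(+0.1237-0.3446i)  (-0.4506+0.3169i)·(+0.0070+0.0000i)  (-0.2507-0.2051i)·(-0.1237-0.3446i)  (+0.0469-0.1068i)·(-0.1965+0.1619i)
Y_2^2(R⁻¹ n̂) = +0.104086+0.079225i

Re=0.1041 Im=0.0792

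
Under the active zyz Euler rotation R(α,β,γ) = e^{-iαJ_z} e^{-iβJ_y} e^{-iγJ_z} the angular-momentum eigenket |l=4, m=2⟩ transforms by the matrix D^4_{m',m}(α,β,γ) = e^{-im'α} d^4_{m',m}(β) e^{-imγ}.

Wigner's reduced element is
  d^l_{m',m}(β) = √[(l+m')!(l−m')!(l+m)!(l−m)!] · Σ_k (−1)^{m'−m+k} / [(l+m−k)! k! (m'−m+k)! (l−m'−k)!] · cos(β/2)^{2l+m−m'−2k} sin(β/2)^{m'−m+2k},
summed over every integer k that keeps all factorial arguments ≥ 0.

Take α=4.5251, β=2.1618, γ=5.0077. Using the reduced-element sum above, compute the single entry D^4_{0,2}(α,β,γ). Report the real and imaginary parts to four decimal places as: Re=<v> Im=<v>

Split into d^4_{0,2}(β=2.1618) × two z-phases.
Half-angle: c=0.470534, s=0.882382. N=√(24·24·720·2)=910.735966
k: max(0,(2)−(0))=2 … min(4+(2),4−(0))=4
  k=2: (−1)^0·910.7360/(96)·0.4705^6·0.8824^2 = +0.080165
  k=3: (−1)^1·910.7360/(36)·0.4705^4·0.8824^4 = -0.751764
  k=4: (−1)^2·910.7360/(96)·0.4705^2·0.8824^6 = +0.991386
d^4_{0,2}(2.1618) = +0.080165 -0.751764 +0.991386 = +0.319787
Attach z-rotation phases: D = e^{-i(0)(4.5251)}·(+0.319787)·e^{-i(2)(5.0077)} = -0.265613+0.178082i

Re=-0.2656 Im=0.1781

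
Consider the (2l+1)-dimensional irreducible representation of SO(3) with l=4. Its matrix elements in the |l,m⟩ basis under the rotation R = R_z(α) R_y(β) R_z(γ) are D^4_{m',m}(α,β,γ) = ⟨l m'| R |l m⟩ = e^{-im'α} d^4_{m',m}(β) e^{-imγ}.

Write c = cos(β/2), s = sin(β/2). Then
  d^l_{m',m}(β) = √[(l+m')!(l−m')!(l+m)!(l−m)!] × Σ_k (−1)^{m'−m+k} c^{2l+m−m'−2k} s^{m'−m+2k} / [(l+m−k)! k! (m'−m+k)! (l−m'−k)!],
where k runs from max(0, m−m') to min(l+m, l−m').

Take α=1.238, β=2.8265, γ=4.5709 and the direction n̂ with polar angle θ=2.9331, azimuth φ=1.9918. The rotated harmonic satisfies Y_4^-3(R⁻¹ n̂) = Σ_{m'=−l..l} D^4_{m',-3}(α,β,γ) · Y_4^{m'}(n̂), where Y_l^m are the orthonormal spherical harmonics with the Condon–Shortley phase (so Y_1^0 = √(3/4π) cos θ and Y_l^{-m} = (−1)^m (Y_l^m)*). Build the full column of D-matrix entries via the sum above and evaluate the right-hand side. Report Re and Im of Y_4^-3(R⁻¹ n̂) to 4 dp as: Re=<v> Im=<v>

Need the full column D^4_{m',-3} for m'=−4..4 at α=1.238, β=2.8265, γ=4.5709.
cos(β/2)=0.156895, sin(β/2)=0.987615
d^4_{-4,-3}: single k=1 term ⇒ +0.000007;  D = +0.000006-0.000001i
d^4_{-3,-3}: k∈[0..1] ⇒ +0.000000 -0.000102 = -0.000101;  D = -0.000015+0.000100i
d^4_{-2,-3}: k∈[0..1] ⇒ -0.000009 +0.001028 = +0.001019;  D = -0.000904-0.000471i
d^4_{-1,-3}: k∈[0..1] ⇒ +0.000115 -0.007626 = -0.007511;  D = +0.005458-0.005159i
d^4_{0,-3}: k∈[0..1] ⇒ -0.001084 +0.042937 = +0.041854;  D = +0.017237+0.038139i
d^4_{1,-3}: k∈[0..1] ⇒ +0.007626 -0.181308 = -0.173682;  D = -0.172953+0.015899i
d^4_{2,-3}: k∈[0..1] ⇒ -0.040734 +0.538008 = +0.497274;  D = +0.118747-0.482888i
d^4_{3,-3}: k∈[0..1] ⇒ +0.159899 -0.905112 = -0.745213;  D = +0.625814+0.404598i
d^4_{4,-3}: single k=0 term ⇒ -0.406696;  D = +0.320267-0.250660i
Y_4^{m'}(θ=2.9331,φ=1.9918) and Σ D·Y over m':
  (+0.0000-0.0000i)·(-0.0001-0.0008i)  (-0.0000+0.0001i)·(-0.0103-0.0033i)  (-0.0009-0.0005i)·(-0.0544+0.0609i)  (+0.0055-0.0052i)·(+0.1449+0.3235i)  (+0.0172+0.0381i)·(+0.6718+0.0000i)  (-0.1730+0.0159i)·(-0.1449+0.3235i)  (+0.1187-0.4829i)·(-0.0544-0.0609i)  (+0.6258+0.4046i)·(+0.0103-0.0033i)  (+0.3203-0.2507i)·(-0.0001+0.0008i)
Y_4^-3(R⁻¹ n̂) = +0.006121-0.010203i

Re=0.0061 Im=-0.0102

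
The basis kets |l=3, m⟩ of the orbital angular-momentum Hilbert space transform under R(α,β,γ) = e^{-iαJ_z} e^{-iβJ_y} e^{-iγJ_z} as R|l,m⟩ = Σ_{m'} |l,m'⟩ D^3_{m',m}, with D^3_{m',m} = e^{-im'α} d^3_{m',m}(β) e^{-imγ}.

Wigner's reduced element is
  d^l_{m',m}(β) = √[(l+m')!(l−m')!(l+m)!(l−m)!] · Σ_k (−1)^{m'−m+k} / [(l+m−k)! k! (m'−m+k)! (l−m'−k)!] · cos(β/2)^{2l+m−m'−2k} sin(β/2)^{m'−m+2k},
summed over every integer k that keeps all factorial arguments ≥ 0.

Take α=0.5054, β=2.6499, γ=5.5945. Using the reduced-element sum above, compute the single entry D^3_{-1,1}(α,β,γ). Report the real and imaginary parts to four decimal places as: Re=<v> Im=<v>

Re=0.1593 Im=0.4027

Split into d^3_{-1,1}(β=2.6499) × two z-phases.
Half-angle: c=0.243377, s=0.969932. N=√(2·24·24·2)=48.000000
k: max(0,(1)−(-1))=2 … min(3+(1),3−(-1))=4
  k=2: (−1)^0·48.0000/(8)·0.2434^4·0.9699^2 = +0.019804
  k=3: (−1)^1·48.0000/(6)·0.2434^2·0.9699^4 = -0.419387
  k=4: (−1)^2·48.0000/(48)·0.2434^0·0.9699^6 = +0.832620
d^3_{-1,1}(2.6499) = +0.019804 -0.419387 +0.832620 = +0.433037
Attach z-rotation phases: D = e^{-i(-1)(0.5054)}·(+0.433037)·e^{-i(1)(5.5945)} = +0.159299+0.402673i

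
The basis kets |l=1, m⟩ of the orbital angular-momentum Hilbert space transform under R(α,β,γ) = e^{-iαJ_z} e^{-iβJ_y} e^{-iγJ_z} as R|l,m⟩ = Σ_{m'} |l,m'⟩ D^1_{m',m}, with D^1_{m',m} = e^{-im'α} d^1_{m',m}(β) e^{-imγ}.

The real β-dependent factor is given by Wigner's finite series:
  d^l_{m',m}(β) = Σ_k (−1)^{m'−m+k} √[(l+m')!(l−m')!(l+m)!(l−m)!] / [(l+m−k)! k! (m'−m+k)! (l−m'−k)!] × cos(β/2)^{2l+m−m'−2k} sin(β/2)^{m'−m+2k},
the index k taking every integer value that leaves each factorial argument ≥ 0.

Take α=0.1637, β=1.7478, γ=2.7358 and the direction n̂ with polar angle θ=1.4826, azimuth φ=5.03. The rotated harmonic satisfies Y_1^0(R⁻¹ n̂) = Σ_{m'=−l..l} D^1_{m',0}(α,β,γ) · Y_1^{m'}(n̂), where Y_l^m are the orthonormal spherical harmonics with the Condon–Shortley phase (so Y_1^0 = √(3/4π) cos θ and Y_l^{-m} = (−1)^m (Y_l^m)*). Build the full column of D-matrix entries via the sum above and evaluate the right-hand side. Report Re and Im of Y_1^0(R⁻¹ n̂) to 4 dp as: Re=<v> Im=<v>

Need the full column D^1_{m',0} for m'=−1..1 at α=0.1637, β=1.7478, γ=2.7358.
cos(β/2)=0.641841, sin(β/2)=0.766838
d^1_{-1,0}: single k=1 term ⇒ +0.696059;  D = +0.686753+0.113437i
d^1_{0,0}: k∈[0..1] ⇒ +0.411960 -0.588040 = -0.176081;  D = -0.176081+0.000000i
d^1_{1,0}: single k=0 term ⇒ -0.696059;  D = -0.686753+0.113437i
Y_1^{m'}(θ=1.4826,φ=5.03) and Σ D·Y over m':
  (+0.6868+0.1134i)·(+0.1075+0.3269i)  (-0.1761+0.0000i)·(+0.0430+0.0000i)  (-0.6868+0.1134i)·(-0.1075+0.3269i)
Y_1^0(R⁻¹ n̂) = +0.065870+0.000000i

Re=0.0659 Im=0.0000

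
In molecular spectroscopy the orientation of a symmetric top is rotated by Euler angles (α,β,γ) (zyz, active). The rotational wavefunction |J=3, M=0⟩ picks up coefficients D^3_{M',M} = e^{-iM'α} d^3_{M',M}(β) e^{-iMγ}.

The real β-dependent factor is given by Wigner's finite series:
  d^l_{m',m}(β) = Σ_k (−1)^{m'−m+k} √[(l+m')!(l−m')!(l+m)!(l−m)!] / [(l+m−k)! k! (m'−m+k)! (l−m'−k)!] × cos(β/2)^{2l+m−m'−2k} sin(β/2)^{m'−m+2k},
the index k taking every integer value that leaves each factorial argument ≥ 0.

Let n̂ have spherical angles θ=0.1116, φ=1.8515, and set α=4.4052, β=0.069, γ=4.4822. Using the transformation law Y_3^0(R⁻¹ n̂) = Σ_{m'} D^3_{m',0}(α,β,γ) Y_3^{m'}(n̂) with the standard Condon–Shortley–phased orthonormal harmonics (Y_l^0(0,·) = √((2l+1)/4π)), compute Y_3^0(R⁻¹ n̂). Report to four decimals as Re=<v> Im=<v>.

Re=0.6805 Im=0.0000

Need the full column D^3_{m',0} for m'=−3..3 at α=4.4052, β=0.069, γ=4.4822.
cos(β/2)=0.999405, sin(β/2)=0.034493
d^3_{-3,0}: single k=3 term ⇒ +0.000183;  D = +0.000146+0.000111i
d^3_{-2,0}: k∈[2..3] ⇒ +0.006501 -0.000008 = +0.006493;  D = -0.005306+0.003743i
d^3_{-1,0}: k∈[1..3] ⇒ +0.119133 -0.000426 +0.000000 = +0.118707;  D = -0.035895-0.113150i
d^3_{0,0}: k∈[0..3] ⇒ +0.996435 -0.010683 +0.000013 -0.000000 = +0.985765;  D = +0.985765+0.000000i
d^3_{1,0}: k∈[0..2] ⇒ -0.119133 +0.000426 -0.000000 = -0.118707;  D = +0.035895-0.113150i
d^3_{2,0}: k∈[0..1] ⇒ +0.006501 -0.000008 = +0.006493;  D = -0.005306-0.003743i
d^3_{3,0}: single k=0 term ⇒ -0.000183;  D = -0.000146+0.000111i
Y_3^{m'}(θ=0.1116,φ=1.8515) and Σ D·Y over m':
  (+0.0001+0.0001i)·(+0.0004+0.0004i)  (-0.0053+0.0037i)·(-0.0107+0.0067i)  (-0.0359-0.1132i)·(-0.0393-0.1362i)  (+0.9858+0.0000i)·(+0.7187+0.0000i)  (+0.0359-0.1132i)·(+0.0393-0.1362i)  (-0.0053-0.0037i)·(-0.0107-0.0067i)  (-0.0001+0.0001i)·(-0.0004+0.0004i)
Y_3^0(R⁻¹ n̂) = +0.680543+0.000000i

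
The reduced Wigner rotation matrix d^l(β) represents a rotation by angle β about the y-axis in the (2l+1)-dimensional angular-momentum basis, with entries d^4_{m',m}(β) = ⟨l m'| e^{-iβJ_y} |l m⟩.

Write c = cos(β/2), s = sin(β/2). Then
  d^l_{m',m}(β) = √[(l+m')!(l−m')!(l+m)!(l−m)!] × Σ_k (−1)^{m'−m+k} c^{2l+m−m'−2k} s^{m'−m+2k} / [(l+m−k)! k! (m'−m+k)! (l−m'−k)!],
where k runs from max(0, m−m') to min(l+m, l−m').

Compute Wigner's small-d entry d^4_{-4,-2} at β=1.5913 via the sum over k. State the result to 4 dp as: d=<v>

d=0.3172

d^4_{-4,-2}(β=1.5913) via Wigner's sum:
c=cos(1.5913/2)=0.699821, s=sin(1.5913/2)=0.714319; N=√[1·40320·2·720]=7619.763776
k∈{2} keeps every argument non-negative
  k=2: (−1)^0·7619.7638/(1440)·0.6998^6·0.7143^2 = +0.317164
d^4_{-4,-2}(1.5913) = +0.317164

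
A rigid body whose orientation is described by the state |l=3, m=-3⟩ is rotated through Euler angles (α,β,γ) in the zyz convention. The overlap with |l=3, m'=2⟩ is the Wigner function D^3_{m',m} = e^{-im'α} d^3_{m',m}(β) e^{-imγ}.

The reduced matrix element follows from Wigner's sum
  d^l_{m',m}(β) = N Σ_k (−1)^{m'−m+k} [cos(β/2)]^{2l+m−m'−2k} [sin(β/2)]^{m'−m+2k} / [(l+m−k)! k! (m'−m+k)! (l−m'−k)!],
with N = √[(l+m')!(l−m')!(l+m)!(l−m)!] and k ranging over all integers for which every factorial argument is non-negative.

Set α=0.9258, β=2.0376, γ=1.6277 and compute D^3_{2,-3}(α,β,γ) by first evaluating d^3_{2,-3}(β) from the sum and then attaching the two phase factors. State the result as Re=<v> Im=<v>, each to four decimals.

Re=0.5714 Im=-0.0632

Split into d^3_{2,-3}(β=2.0376) × two z-phases.
With c≡cos(β/2)=0.524388 and s≡sin(β/2)=0.851479, N=[120·1·1·720]^{1/2}=293.938769
The bounds max(0,m−m')=0 and min(l+m,l−m')=0 give 1 term
  k=0: (−1)^5·293.9388/(120)·0.5244^1·0.8515^5 = -0.574909
d^3_{2,-3}(2.0376) = -0.574909
Attach z-rotation phases: D = e^{-i(2)(0.9258)}·(-0.574909)·e^{-i(-3)(1.6277)} = +0.571428-0.063165i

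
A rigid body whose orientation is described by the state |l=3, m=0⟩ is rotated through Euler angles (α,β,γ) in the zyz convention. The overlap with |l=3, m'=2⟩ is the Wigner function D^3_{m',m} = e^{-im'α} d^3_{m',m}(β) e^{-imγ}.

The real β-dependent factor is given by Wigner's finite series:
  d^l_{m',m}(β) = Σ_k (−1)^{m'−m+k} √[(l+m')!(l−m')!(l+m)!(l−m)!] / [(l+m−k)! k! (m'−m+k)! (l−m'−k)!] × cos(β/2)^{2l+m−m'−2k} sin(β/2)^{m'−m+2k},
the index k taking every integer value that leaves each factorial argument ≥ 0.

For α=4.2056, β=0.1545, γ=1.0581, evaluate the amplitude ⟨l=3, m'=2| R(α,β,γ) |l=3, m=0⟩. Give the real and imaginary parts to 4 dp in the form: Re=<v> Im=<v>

Re=-0.0169 Im=-0.0272

Split into d^3_{2,0}(β=0.1545) × two z-phases.
With c≡cos(β/2)=0.997018 and s≡sin(β/2)=0.077173, N=[120·1·6·6]^{1/2}=65.726707
k: max(0,(0)−(2))=0 … min(3+(0),3−(2))=1
  k=0: (−1)^2·65.7267/(12)·0.9970^4·0.0772^2 = +0.032233
  k=1: (−1)^3·65.7267/(12)·0.9970^2·0.0772^4 = -0.000193
d^3_{2,0}(0.1545) = +0.032233 -0.000193 = +0.032040
Phases: e^{-i·(2)·4.2056}=-0.528827-0.848729i, e^{-i·(0)·1.0581}=+1.000000+0.000000i ⇒ D=-0.016944-0.027193i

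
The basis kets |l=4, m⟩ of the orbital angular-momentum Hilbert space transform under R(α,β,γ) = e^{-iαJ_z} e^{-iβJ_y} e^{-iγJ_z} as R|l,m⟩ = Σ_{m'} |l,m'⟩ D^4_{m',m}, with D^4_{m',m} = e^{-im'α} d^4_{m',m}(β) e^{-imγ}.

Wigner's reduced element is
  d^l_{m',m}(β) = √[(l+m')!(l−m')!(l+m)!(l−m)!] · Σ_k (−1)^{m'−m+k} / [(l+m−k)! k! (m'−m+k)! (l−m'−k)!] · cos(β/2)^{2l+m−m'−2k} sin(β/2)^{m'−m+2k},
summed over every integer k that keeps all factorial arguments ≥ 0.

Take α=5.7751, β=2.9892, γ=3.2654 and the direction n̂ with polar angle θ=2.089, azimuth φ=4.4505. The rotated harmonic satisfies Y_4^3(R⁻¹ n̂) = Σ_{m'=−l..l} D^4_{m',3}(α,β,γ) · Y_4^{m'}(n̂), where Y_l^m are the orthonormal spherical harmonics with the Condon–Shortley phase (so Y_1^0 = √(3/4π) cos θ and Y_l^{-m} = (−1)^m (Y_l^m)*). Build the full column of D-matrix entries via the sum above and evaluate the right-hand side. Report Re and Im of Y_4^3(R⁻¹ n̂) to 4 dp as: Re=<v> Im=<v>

Re=0.3032 Im=0.2692

Need the full column D^4_{m',3} for m'=−4..4 at α=5.7751, β=2.9892, γ=3.2654.
cos(β/2)=0.076123, sin(β/2)=0.997098
d^4_{-4,3}: single k=7 term ⇒ +0.210972;  D = +0.156105+0.141917i
d^4_{-3,3}: k∈[6..7] ⇒ +0.039862 -0.977022 = -0.937161;  D = -0.299138-0.888136i
d^4_{-2,3}: k∈[5..6] ⇒ +0.004880 -0.279090 = -0.274210;  D = +0.049956-0.269621i
d^4_{-1,3}: k∈[4..5] ⇒ +0.000439 -0.045199 = -0.044760;  D = +0.028536-0.034484i
d^4_{0,3}: k∈[3..4] ⇒ +0.000030 -0.005144 = -0.005114;  D = +0.004765-0.001856i
d^4_{1,3}: k∈[2..3] ⇒ +0.000002 -0.000439 = -0.000438;  D = +0.000433+0.000060i
d^4_{2,3}: k∈[1..2] ⇒ +0.000000 -0.000028 = -0.000028;  D = +0.000023+0.000017i
d^4_{3,3}: k∈[0..1] ⇒ +0.000000 -0.000001 = -0.000001;  D = +0.000001+0.000001i
d^4_{4,3}: single k=0 term ⇒ -0.000000;  D = -0.000000+0.000000i
Y_4^{m'}(θ=2.089,φ=4.4505) and Σ D·Y over m':
  (+0.1561+0.1419i)·(+0.1259+0.2183i)  (-0.2991-0.8881i)·(-0.2875+0.2873i)  (+0.0500-0.2696i)·(-0.1568-0.0906i)  (+0.0285-0.0345i)·(-0.0676+0.2522i)  (+0.0048-0.0019i)·(-0.2384+0.0000i)  (+0.0004+0.0001i)·(+0.0676+0.2522i)  (+0.0000+0.0000i)·(-0.1568+0.0906i)  (+0.0000+0.0000i)·(+0.2875+0.2873i)  (-0.0000+0.0000i)·(+0.1259-0.2183i)
Y_4^3(R⁻¹ n̂) = +0.303238+0.269163i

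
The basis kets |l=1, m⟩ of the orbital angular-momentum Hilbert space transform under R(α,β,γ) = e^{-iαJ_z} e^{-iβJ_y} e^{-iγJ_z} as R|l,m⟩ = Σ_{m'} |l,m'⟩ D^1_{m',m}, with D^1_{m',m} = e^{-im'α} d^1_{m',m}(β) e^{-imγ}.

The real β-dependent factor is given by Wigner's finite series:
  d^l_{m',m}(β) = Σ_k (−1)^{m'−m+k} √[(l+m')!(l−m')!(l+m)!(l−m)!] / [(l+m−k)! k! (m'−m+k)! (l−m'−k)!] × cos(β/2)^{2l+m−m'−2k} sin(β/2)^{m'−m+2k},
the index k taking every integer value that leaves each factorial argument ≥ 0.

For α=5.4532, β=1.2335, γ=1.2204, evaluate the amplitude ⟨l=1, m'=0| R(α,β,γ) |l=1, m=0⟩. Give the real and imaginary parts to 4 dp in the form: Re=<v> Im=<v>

Re=0.3309 Im=0.0000

Split into d^1_{0,0}(β=1.2335) × two z-phases.
c=cos(1.2335/2)=0.815763, s=sin(1.2335/2)=0.578387; N=√[1·1·1·1]=1.000000
Admissible k: 0..1 (factorial args all ≥0)
  k=0: (−1)^0·1.0000/(1)·0.8158^2·0.5784^0 = +0.665468
  k=1: (−1)^1·1.0000/(1)·0.8158^0·0.5784^2 = -0.334532
d^1_{0,0}(1.2335) = +0.665468 -0.334532 = +0.330937
D = (+1.000000+0.000000i)·(+0.330937)·(+1.000000+0.000000i) = +0.330937+0.000000i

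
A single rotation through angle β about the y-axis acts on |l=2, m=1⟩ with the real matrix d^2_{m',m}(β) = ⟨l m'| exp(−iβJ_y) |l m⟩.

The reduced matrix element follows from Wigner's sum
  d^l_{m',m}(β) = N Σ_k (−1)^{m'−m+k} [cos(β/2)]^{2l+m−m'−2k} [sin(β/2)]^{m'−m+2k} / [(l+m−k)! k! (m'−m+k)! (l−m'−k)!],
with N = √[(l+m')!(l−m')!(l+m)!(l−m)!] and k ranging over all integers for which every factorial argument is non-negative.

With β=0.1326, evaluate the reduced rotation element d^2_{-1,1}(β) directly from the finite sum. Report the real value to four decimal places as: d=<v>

d^2_{-1,1}(β=0.1326) via Wigner's sum:
c=cos(0.1326/2)=0.997803, s=sin(0.1326/2)=0.066251; N=√[1·6·6·1]=6.000000
k∈{2,3} keeps every argument non-negative
  k=2: (−1)^0·6.0000/(2)·0.9978^2·0.0663^2 = +0.013110
  k=3: (−1)^1·6.0000/(6)·0.9978^0·0.0663^4 = -0.000019
d^2_{-1,1}(0.1326) = +0.013110 -0.000019 = +0.013091

d=0.0131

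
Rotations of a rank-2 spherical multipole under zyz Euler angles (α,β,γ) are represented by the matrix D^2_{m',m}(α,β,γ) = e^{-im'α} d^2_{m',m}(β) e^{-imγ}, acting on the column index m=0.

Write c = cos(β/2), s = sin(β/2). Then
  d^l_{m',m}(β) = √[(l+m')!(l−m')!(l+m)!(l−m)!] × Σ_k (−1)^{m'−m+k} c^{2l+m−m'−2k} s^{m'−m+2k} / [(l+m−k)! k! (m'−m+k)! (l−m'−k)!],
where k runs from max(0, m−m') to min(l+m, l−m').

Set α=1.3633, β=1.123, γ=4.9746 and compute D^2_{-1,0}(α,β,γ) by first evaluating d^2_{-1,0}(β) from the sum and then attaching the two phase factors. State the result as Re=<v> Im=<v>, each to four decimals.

D^2_{-1,0}(1.3633,1.123,4.9746) = e^{-i·-1·1.3633}·d^2_{-1,0}(1.123)·e^{-i·0·4.9746}. Compute d first:
Half-angle: c=0.846457, s=0.532456. N=√(1·6·2·2)=4.898979
The bounds max(0,m−m')=1 and min(l+m,l−m')=2 give 2 terms
  k=1: (−1)^0·4.8990/(2)·0.8465^3·0.5325^1 = +0.790997
  k=2: (−1)^1·4.8990/(2)·0.8465^1·0.5325^3 = -0.312992
d^2_{-1,0}(1.123) = +0.790997 -0.312992 = +0.478005
Attach z-rotation phases: D = e^{-i(-1)(1.3633)}·(+0.478005)·e^{-i(0)(4.9746)} = +0.098474+0.467752i

Re=0.0985 Im=0.4678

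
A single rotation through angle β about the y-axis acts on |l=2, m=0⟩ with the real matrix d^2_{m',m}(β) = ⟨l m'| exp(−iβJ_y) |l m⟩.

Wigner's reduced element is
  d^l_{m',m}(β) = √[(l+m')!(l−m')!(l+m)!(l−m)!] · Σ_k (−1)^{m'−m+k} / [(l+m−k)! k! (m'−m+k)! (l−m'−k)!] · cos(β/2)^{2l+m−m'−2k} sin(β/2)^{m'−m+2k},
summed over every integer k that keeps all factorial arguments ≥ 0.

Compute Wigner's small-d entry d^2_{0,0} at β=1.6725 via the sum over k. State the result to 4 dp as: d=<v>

d=-0.4845

d^2_{0,0}(β=1.6725) via Wigner's sum:
c=cos(1.6725/2)=0.670251, s=sin(1.6725/2)=0.742135; N=√[2·2·2·2]=4.000000
k: max(0,(0)−(0))=0 … min(2+(0),2−(0))=2
  k=0: (−1)^0·4.0000/(4)·0.6703^4·0.7421^0 = +0.201813
  k=1: (−1)^1·4.0000/(1)·0.6703^2·0.7421^2 = -0.989692
  k=2: (−1)^2·4.0000/(4)·0.6703^0·0.7421^4 = +0.303341
d^2_{0,0}(1.6725) = +0.201813 -0.989692 +0.303341 = -0.484538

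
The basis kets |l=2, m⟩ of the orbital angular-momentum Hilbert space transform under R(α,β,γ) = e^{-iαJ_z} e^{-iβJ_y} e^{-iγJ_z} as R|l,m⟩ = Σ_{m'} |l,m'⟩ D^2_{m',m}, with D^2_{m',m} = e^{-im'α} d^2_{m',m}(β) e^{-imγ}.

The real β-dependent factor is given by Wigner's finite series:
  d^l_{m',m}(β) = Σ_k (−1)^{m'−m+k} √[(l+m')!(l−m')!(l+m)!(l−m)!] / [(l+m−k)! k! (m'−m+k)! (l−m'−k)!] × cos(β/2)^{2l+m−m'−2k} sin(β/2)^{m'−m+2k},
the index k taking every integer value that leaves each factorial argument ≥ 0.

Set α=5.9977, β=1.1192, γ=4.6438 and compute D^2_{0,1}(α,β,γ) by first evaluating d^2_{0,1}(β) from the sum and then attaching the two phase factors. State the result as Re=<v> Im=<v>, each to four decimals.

First d^2_{0,1}(β=1.1192), then the phase factors e^{-i(0)α} and e^{-i(1)γ}:
Half-angle: c=0.847468, s=0.530847. N=√(2·2·6·1)=4.898979
k∈{1,2} keeps every argument non-negative
  k=1: (−1)^0·4.8990/(2)·0.8475^3·0.5308^1 = +0.791433
  k=2: (−1)^1·4.8990/(2)·0.8475^1·0.5308^3 = -0.310533
d^2_{0,1}(1.1192) = +0.791433 -0.310533 = +0.480901
D = (+1.000000+0.000000i)·(+0.480901)·(-0.068535+0.997649i) = -0.032959+0.479770i

Re=-0.0330 Im=0.4798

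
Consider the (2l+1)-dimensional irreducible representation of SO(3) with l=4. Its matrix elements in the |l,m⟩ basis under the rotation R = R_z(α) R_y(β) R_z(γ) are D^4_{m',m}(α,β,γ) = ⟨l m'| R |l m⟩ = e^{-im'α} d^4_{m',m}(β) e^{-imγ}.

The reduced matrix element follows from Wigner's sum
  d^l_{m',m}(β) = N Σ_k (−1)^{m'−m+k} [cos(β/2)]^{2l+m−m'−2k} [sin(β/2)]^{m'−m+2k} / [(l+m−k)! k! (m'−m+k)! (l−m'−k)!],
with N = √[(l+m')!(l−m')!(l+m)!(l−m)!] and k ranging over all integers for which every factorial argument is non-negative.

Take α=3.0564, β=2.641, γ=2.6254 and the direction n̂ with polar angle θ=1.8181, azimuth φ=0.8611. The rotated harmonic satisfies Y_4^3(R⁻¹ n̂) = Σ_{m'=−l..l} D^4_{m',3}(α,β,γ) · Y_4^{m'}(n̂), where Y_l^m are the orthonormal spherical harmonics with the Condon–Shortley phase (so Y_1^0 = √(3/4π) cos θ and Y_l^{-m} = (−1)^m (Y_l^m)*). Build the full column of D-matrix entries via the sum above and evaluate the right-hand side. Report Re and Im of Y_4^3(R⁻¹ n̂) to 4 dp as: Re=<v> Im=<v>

Need the full column D^4_{m',3} for m'=−4..4 at α=3.0564, β=2.641, γ=2.6254.
cos(β/2)=0.247691, sin(β/2)=0.968839
d^4_{-4,3}: single k=7 term ⇒ +0.561328;  D = -0.199311-0.524752i
d^4_{-3,3}: k∈[6..7] ⇒ +0.355164 -0.776271 = -0.421107;  D = -0.115483-0.404963i
d^4_{-2,3}: k∈[5..6] ⇒ +0.145604 -0.742567 = -0.596963;  D = +0.114268+0.585925i
d^4_{-1,3}: k∈[4..5] ⇒ +0.043870 -0.402718 = -0.358848;  D = -0.038470-0.356780i
d^4_{0,3}: k∈[3..4] ⇒ +0.010032 -0.153481 = -0.143449;  D = +0.003187+0.143413i
d^4_{1,3}: k∈[2..3] ⇒ +0.001720 -0.043870 = -0.042150;  D = +0.002653-0.042066i
d^4_{2,3}: k∈[1..2] ⇒ +0.000207 -0.009517 = -0.009309;  D = -0.001374+0.009207i
d^4_{3,3}: k∈[0..1] ⇒ +0.000014 -0.001517 = -0.001503;  D = +0.000348-0.001462i
d^4_{4,3}: single k=0 term ⇒ -0.000157;  D = -0.000049+0.000149i
Y_4^{m'}(θ=1.8181,φ=0.8611) and Σ D·Y over m':
  (-0.1993-0.5248i)·(-0.3733+0.1166i)  (-0.1155-0.4050i)·(+0.2369+0.1479i)  (+0.1143+0.5859i)·(+0.0275+0.1805i)  (-0.0385-0.3568i)·(+0.1888-0.2198i)  (+0.0032+0.1434i)·(+0.1405+0.0000i)  (+0.0027-0.0421i)·(-0.1888-0.2198i)  (-0.0014+0.0092i)·(+0.0275-0.1805i)  (+0.0003-0.0015i)·(-0.2369+0.1479i)  (-0.0000+0.0001i)·(-0.3733-0.1166i)
Y_4^3(R⁻¹ n̂) = -0.027632+0.065841i

Re=-0.0276 Im=0.0658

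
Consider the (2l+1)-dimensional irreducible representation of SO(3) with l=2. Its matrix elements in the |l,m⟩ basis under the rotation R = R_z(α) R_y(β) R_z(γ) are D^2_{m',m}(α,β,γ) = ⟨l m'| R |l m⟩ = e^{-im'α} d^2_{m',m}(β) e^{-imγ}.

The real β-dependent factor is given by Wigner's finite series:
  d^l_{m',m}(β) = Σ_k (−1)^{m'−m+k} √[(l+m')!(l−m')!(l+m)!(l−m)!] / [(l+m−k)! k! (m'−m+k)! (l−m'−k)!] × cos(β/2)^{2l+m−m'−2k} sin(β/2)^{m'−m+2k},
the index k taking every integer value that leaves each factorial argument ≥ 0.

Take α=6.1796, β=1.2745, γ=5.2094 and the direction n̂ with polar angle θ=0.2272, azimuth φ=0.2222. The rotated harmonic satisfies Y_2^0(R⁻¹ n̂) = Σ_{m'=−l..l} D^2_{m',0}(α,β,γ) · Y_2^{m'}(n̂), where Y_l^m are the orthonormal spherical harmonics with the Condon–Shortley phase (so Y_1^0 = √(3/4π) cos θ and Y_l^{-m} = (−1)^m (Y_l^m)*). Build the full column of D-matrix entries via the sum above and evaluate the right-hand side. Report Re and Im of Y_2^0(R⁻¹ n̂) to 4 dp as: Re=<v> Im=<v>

Need the full column D^2_{m',0} for m'=−2..2 at α=6.1796, β=1.2745, γ=5.2094.
cos(β/2)=0.803735, sin(β/2)=0.594987
d^2_{-2,0}: single k=2 term ⇒ +0.560166;  D = +0.548188-0.115222i
d^2_{-1,0}: k∈[1..2] ⇒ +0.756697 -0.414679 = +0.342018;  D = +0.340185-0.035365i
d^2_{0,0}: k∈[0..2] ⇒ +0.417303 -0.914748 +0.125323 = -0.372122;  D = -0.372122+0.000000i
d^2_{1,0}: k∈[0..1] ⇒ -0.756697 +0.414679 = -0.342018;  D = -0.340185-0.035365i
d^2_{2,0}: single k=0 term ⇒ +0.560166;  D = +0.548188+0.115222i
Y_2^{m'}(θ=0.2272,φ=0.2222) and Σ D·Y over m':
  (+0.5482-0.1152i)·(+0.0177-0.0084i)  (+0.3402-0.0354i)·(+0.1654-0.0374i)  (-0.3721+0.0000i)·(+0.5828+0.0000i)  (-0.3402-0.0354i)·(-0.1654-0.0374i)  (+0.5482+0.1152i)·(+0.0177+0.0084i)
Y_2^0(R⁻¹ n̂) = -0.089530+0.000000i

Re=-0.0895 Im=0.0000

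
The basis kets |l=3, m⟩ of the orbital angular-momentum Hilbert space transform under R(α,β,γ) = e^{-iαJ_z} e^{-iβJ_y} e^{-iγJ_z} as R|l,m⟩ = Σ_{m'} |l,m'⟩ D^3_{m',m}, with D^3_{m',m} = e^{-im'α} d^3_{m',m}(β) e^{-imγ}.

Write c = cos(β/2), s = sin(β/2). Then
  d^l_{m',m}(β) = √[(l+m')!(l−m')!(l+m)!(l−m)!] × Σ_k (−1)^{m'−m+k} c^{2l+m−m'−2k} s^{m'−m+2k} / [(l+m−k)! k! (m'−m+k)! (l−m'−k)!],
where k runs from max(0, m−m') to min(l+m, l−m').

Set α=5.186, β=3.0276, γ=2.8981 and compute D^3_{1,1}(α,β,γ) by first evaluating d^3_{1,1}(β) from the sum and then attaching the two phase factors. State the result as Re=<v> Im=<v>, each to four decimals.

Split into d^3_{1,1}(β=3.0276) × two z-phases.
Half-angle: c=0.056965, s=0.998376. N=√(24·2·24·2)=48.000000
k: max(0,(1)−(1))=0 … min(3+(1),3−(1))=2
  k=0: (−1)^0·48.0000/(48)·0.0570^6·0.9984^0 = +0.000000
  k=1: (−1)^1·48.0000/(6)·0.0570^4·0.9984^2 = -0.000084
  k=2: (−1)^2·48.0000/(8)·0.0570^2·0.9984^4 = +0.019344
d^3_{1,1}(3.0276) = +0.000000 -0.000084 +0.019344 = +0.019260
Phases: e^{-i·(1)·5.186}=+0.456103+0.889927i, e^{-i·(1)·2.8981}=-0.970502-0.241094i ⇒ D=-0.004393-0.018753i

Re=-0.0044 Im=-0.0188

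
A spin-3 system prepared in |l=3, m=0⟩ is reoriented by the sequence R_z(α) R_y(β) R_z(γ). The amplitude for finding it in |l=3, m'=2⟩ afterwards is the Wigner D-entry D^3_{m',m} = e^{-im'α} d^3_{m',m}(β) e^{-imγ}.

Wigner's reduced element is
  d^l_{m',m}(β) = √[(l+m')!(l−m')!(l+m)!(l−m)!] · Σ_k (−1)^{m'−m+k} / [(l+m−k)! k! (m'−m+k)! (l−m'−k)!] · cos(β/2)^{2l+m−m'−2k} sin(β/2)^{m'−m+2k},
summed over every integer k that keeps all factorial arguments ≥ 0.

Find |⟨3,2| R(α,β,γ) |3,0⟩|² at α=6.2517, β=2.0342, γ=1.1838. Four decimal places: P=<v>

D^3_{2,0}(6.2517,2.0342,1.1838) = e^{-i·2·6.2517}·d^3_{2,0}(2.0342)·e^{-i·0·1.1838}. Compute d first:
c=cos(2.0342/2)=0.525835, s=sin(2.0342/2)=0.850587; N=√[120·1·6·6]=65.726707
k∈{0,1} keeps every argument non-negative
  k=0: (−1)^2·65.7267/(12)·0.5258^4·0.8506^2 = +0.302967
  k=1: (−1)^3·65.7267/(12)·0.5258^2·0.8506^4 = -0.792745
d^3_{2,0}(2.0342) = +0.302967 -0.792745 = -0.489778
|D^3_{2,0}|² = |d^3_{2,0}(β)|² = (-0.489778)² = 0.239883 (the z-rotation phases have unit modulus)

P=0.2399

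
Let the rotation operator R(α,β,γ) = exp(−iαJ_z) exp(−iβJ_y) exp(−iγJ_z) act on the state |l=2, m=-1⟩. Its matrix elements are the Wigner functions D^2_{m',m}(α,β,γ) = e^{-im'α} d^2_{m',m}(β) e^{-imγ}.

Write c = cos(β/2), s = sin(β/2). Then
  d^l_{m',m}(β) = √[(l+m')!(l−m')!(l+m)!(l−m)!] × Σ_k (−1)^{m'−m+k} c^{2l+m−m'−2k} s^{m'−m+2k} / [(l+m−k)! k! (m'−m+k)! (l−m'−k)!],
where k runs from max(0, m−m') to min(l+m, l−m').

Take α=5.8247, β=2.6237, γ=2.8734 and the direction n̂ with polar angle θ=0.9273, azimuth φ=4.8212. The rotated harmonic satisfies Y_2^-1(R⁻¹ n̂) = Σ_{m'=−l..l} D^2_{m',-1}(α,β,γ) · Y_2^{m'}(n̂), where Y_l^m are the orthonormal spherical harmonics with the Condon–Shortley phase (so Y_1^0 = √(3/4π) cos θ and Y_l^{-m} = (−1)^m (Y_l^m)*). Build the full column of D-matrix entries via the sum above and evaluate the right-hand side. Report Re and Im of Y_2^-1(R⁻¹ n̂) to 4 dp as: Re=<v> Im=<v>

Re=-0.1115 Im=0.1974

Need the full column D^2_{m',-1} for m'=−2..2 at α=5.8247, β=2.6237, γ=2.8734.
cos(β/2)=0.256062, sin(β/2)=0.966660
d^2_{-2,-1}: single k=1 term ⇒ +0.032459;  D = -0.012209+0.030076i
d^2_{-1,-1}: k∈[0..1] ⇒ +0.004299 -0.183806 = -0.179507;  D = +0.134161-0.119263i
d^2_{0,-1}: k∈[0..1] ⇒ -0.039754 +0.566556 = +0.526801;  D = -0.507969+0.139597i
d^2_{1,-1}: k∈[0..1] ⇒ +0.183806 -0.873163 = -0.689357;  D = +0.676914+0.130389i
d^2_{2,-1}: single k=0 term ⇒ -0.462591;  D = +0.368603+0.279503i
Y_2^{m'}(θ=0.9273,φ=4.8212) and Σ D·Y over m':
  (-0.0122+0.0301i)·(-0.2414+0.0534i)  (+0.1342-0.1193i)·(+0.0403+0.3686i)  (-0.5080+0.1396i)·(+0.0252+0.0000i)  (+0.6769+0.1304i)·(-0.0403+0.3686i)  (+0.3686+0.2795i)·(-0.2414-0.0534i)
Y_2^-1(R⁻¹ n̂) = -0.111488+0.197399i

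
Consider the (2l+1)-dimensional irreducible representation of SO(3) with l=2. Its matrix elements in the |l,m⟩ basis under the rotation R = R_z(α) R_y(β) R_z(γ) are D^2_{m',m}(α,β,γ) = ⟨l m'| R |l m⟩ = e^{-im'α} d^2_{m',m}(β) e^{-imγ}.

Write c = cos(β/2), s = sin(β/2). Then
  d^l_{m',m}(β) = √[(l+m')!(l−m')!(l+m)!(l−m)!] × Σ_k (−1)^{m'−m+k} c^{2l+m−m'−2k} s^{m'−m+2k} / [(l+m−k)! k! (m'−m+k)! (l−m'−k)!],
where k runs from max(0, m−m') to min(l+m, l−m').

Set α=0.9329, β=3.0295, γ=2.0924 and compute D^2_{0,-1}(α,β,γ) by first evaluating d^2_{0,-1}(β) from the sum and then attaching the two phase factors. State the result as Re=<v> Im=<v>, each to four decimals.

Re=-0.0678 Im=0.1180

D^2_{0,-1}(0.9329,3.0295,2.0924) = e^{-i·0·0.9329}·d^2_{0,-1}(3.0295)·e^{-i·-1·2.0924}. Compute d first:
With c≡cos(β/2)=0.056017 and s≡sin(β/2)=0.998430, N=[2·2·1·6]^{1/2}=4.898979
The bounds max(0,m−m')=0 and min(l+m,l−m')=1 give 2 terms
  k=0: (−1)^1·4.8990/(2)·0.0560^3·0.9984^1 = -0.000430
  k=1: (−1)^2·4.8990/(2)·0.0560^1·0.9984^3 = +0.136568
d^2_{0,-1}(3.0295) = -0.000430 +0.136568 = +0.136138
Attach z-rotation phases: D = e^{-i(0)(0.9329)}·(+0.136138)·e^{-i(-1)(2.0924)} = -0.067834+0.118034i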